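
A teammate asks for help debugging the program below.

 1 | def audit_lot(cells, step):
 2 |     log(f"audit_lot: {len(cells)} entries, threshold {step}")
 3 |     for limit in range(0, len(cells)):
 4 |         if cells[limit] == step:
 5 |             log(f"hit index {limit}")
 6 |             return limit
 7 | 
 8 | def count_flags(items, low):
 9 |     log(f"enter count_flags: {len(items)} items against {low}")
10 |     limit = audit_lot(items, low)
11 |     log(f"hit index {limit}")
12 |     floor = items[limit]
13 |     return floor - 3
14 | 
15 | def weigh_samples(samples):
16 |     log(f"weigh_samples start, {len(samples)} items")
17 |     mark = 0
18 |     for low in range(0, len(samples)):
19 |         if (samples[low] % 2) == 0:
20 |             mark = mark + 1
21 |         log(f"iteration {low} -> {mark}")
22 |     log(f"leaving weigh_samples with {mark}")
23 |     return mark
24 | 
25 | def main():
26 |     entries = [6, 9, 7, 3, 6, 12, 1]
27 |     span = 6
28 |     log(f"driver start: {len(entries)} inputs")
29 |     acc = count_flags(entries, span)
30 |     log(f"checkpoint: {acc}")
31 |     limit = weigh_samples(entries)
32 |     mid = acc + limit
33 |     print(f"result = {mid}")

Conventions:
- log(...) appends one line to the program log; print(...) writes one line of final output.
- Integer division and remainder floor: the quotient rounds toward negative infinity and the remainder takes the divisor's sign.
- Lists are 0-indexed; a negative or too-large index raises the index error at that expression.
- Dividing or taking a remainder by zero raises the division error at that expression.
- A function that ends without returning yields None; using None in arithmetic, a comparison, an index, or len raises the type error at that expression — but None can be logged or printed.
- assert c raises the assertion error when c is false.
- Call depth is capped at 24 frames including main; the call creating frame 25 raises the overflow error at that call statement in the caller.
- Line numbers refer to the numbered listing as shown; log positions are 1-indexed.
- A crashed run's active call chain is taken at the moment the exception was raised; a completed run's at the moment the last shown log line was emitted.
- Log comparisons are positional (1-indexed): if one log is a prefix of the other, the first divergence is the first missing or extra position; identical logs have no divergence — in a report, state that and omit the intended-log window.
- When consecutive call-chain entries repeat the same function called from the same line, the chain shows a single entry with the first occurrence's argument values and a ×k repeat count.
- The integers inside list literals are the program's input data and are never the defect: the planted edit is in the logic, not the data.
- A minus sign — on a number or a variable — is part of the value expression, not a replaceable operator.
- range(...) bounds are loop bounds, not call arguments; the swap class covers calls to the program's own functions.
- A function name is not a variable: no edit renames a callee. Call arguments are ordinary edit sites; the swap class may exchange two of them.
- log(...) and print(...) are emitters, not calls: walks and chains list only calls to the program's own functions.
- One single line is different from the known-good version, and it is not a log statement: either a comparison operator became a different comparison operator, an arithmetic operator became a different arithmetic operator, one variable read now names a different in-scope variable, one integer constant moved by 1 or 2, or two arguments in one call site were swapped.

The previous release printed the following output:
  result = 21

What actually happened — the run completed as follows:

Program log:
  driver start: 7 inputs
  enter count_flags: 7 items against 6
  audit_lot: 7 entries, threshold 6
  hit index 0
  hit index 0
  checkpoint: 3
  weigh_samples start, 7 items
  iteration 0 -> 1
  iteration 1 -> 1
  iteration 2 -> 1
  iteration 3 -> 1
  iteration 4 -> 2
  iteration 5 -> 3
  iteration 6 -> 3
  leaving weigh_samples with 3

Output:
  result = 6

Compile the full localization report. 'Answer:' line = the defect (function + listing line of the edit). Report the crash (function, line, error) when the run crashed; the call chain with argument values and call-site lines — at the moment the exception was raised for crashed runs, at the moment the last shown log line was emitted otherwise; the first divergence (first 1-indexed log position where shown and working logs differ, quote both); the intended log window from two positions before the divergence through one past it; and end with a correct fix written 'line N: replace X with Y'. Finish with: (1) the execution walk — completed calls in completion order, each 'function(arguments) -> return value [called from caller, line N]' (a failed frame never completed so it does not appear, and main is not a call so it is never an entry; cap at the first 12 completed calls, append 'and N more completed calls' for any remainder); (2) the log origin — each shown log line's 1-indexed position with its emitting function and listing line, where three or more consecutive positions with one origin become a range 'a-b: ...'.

Answer: the defect is in count_flags at line 13.
Core observation: The earliest visible damage is log position 6 — 'checkpoint: 3' rather than the intended 'checkpoint: 18'.
Call chain: main -> weigh_samples([6, 9, 7, 3, 6, 12, 1]) (called at line 31).
First divergence: position 6; shown 'checkpoint: 3' vs intended 'checkpoint: 18'.
Intended log window:
  4: hit index 0
  5: hit index 0
  6: checkpoint: 18
  7: weigh_samples start, 7 items
Execution walk:
  audit_lot([6, 9, 7, 3, 6, 12, 1], 6) -> 0  [called from count_flags, line 10]
  count_flags([6, 9, 7, 3, 6, 12, 1], 6) -> 3  [called from main, line 29]
  weigh_samples([6, 9, 7, 3, 6, 12, 1]) -> 3  [called from main, line 31]
Log origin:
  1 — main, line 28
  2 — count_flags, line 9
  3 — audit_lot, line 2
  4 — audit_lot, line 5
  5 — count_flags, line 11
  6 — main, line 30
  7 — weigh_samples, line 16
  8-14 — weigh_samples, line 21
  15 — weigh_samples, line 22
A correct fix: line 13: replace `-` with `*`.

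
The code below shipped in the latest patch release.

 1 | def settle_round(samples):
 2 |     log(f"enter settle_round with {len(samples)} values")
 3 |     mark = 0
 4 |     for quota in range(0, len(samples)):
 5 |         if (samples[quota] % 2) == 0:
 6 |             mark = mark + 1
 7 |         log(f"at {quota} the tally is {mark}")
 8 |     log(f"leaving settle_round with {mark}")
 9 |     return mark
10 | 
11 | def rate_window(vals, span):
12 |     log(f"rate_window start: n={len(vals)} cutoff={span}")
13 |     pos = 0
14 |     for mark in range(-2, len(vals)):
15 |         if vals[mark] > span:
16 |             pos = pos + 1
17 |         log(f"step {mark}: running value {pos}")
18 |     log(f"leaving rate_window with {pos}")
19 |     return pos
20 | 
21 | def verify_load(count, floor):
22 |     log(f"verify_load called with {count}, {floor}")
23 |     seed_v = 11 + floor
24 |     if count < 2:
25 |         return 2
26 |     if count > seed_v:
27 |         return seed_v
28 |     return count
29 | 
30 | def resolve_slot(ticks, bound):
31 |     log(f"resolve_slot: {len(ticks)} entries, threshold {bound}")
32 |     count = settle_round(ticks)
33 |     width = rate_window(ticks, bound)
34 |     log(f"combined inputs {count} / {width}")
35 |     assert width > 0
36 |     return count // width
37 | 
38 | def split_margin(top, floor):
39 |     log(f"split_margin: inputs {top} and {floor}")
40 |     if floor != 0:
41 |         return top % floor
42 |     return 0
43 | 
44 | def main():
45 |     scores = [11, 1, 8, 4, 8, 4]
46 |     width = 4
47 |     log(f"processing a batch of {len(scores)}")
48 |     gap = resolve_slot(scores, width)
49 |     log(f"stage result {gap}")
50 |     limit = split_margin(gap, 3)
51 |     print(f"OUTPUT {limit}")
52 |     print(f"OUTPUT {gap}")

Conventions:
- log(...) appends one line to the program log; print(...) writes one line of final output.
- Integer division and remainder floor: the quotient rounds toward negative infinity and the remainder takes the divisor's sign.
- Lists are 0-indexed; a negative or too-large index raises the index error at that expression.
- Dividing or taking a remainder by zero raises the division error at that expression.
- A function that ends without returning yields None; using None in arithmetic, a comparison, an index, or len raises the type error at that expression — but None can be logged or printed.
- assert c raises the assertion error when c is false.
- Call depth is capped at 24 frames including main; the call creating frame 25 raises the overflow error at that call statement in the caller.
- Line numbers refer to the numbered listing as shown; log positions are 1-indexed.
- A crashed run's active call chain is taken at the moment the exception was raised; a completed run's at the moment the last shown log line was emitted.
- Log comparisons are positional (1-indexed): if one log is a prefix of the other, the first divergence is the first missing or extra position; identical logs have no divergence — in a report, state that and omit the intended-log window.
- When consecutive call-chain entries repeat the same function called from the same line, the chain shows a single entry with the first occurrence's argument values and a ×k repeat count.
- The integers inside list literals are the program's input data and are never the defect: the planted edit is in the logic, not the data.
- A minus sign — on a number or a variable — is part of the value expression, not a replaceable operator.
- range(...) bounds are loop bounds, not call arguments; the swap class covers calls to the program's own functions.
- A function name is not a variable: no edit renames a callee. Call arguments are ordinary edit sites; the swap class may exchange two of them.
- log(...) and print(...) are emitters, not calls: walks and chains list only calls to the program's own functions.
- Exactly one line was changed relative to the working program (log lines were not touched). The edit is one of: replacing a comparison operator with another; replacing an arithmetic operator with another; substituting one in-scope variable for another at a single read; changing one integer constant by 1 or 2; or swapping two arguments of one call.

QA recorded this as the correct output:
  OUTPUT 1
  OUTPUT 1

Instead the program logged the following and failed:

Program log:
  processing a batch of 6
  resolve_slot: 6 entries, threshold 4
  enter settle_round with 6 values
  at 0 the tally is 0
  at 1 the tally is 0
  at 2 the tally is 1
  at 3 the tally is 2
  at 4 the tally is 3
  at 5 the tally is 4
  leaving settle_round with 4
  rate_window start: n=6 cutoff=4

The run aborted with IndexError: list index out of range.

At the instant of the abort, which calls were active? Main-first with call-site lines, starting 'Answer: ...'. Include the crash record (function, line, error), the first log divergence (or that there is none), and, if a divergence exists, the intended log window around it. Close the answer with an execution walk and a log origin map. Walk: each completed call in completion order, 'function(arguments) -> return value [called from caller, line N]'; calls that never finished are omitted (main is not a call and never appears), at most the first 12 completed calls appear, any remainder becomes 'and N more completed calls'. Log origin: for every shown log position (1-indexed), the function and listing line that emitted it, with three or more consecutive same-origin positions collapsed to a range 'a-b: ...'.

Answer: main -> resolve_slot (called at line 48) -> rate_window (called at line 33).
Key fact: The faulty run's log stops after 11 lines; the working version's next line would be 'step 0: running value 1'.
Crash: rate_window, line 15, IndexError.
First divergence: position 12 (shown log ended at 11 lines; the working version continues: 'step 0: running value 1').
Intended log window:
  10: leaving settle_round with 4
  11: rate_window start: n=6 cutoff=4
  12: step 0: running value 1
  13: step 1: running value 1
Execution walk:
  settle_round([11, 1, 8, 4, 8, 4]) -> 4  [called from resolve_slot, line 32]
Log line origins:
  1: emitted by main (line 47)
  2: emitted by resolve_slot (line 31)
  3: emitted by settle_round (line 2)
  4-9: emitted by settle_round (line 7)
  10: emitted by settle_round (line 8)
  11: emitted by rate_window (line 12)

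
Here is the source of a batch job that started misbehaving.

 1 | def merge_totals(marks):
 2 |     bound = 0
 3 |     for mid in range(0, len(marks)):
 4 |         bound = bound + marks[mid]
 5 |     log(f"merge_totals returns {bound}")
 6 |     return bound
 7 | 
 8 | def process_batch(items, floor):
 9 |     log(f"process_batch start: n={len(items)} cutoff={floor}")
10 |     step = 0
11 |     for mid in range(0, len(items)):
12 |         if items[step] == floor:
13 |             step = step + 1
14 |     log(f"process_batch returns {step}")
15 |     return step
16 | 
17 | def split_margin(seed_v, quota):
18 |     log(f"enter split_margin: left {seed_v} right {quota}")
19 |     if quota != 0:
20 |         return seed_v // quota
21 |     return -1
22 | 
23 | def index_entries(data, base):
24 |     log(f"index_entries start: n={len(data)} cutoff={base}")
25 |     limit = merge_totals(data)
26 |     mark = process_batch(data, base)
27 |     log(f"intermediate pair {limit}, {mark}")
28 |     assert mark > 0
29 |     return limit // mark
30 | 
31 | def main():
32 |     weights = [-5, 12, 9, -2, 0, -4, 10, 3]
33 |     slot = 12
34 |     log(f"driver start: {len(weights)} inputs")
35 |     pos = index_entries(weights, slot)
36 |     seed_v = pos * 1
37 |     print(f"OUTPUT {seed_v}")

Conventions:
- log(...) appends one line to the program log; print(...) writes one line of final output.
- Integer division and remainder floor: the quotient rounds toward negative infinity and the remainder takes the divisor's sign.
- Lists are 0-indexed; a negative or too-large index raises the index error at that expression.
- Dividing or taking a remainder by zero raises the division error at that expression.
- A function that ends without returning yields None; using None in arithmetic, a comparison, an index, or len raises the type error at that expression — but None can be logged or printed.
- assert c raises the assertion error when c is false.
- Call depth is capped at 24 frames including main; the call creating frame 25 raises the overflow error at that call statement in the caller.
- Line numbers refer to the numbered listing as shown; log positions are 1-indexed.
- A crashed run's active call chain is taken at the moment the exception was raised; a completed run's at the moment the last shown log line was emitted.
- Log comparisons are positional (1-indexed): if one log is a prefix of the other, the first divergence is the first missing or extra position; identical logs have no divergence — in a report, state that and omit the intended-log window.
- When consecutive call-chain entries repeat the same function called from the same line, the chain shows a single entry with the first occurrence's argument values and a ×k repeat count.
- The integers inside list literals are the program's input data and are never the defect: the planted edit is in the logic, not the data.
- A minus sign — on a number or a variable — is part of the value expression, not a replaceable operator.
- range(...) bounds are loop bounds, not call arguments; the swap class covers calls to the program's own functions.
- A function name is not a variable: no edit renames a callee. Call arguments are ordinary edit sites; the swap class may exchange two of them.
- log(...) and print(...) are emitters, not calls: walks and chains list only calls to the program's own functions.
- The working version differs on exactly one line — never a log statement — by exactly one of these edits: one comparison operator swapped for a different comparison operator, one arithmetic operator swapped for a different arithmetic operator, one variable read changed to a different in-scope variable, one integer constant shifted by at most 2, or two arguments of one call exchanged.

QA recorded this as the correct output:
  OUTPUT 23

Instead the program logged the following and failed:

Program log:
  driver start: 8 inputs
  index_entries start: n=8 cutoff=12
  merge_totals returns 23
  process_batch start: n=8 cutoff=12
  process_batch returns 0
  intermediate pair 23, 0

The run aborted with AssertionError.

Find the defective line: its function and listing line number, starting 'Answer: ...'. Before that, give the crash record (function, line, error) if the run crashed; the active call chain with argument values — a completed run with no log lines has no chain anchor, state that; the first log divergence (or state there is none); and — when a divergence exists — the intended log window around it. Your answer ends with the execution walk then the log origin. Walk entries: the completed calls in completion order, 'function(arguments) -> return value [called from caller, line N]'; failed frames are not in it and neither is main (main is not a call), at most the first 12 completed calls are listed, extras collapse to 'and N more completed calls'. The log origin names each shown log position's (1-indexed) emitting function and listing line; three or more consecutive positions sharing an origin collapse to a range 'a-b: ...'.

Answer: the defect is in process_batch at line 12.
Key fact: The log first diverges at position 5: the faulty run prints 'process_batch returns 0' where the working version prints 'process_batch returns 1'.
Crash: index_entries, line 28, AssertionError.
Call chain: main -> index_entries([-5, 12, 9, -2, 0, -4, 10, 3], 12) (called at line 35).
First divergence: position 5; shown 'process_batch returns 0' vs intended 'process_batch returns 1'.
Intended log window:
  3: merge_totals returns 23
  4: process_batch start: n=8 cutoff=12
  5: process_batch returns 1
  6: intermediate pair 23, 1
Execution walk:
  merge_totals([-5, 12, 9, -2, 0, -4, 10, 3]) -> 23  [called from index_entries, line 25]
  process_batch([-5, 12, 9, -2, 0, -4, 10, 3], 12) -> 0  [called from index_entries, line 26]
Log origins:
  1 — main, line 34
  2 — index_entries, line 24
  3 — merge_totals, line 5
  4 — process_batch, line 9
  5 — process_batch, line 14
  6 — index_entries, line 27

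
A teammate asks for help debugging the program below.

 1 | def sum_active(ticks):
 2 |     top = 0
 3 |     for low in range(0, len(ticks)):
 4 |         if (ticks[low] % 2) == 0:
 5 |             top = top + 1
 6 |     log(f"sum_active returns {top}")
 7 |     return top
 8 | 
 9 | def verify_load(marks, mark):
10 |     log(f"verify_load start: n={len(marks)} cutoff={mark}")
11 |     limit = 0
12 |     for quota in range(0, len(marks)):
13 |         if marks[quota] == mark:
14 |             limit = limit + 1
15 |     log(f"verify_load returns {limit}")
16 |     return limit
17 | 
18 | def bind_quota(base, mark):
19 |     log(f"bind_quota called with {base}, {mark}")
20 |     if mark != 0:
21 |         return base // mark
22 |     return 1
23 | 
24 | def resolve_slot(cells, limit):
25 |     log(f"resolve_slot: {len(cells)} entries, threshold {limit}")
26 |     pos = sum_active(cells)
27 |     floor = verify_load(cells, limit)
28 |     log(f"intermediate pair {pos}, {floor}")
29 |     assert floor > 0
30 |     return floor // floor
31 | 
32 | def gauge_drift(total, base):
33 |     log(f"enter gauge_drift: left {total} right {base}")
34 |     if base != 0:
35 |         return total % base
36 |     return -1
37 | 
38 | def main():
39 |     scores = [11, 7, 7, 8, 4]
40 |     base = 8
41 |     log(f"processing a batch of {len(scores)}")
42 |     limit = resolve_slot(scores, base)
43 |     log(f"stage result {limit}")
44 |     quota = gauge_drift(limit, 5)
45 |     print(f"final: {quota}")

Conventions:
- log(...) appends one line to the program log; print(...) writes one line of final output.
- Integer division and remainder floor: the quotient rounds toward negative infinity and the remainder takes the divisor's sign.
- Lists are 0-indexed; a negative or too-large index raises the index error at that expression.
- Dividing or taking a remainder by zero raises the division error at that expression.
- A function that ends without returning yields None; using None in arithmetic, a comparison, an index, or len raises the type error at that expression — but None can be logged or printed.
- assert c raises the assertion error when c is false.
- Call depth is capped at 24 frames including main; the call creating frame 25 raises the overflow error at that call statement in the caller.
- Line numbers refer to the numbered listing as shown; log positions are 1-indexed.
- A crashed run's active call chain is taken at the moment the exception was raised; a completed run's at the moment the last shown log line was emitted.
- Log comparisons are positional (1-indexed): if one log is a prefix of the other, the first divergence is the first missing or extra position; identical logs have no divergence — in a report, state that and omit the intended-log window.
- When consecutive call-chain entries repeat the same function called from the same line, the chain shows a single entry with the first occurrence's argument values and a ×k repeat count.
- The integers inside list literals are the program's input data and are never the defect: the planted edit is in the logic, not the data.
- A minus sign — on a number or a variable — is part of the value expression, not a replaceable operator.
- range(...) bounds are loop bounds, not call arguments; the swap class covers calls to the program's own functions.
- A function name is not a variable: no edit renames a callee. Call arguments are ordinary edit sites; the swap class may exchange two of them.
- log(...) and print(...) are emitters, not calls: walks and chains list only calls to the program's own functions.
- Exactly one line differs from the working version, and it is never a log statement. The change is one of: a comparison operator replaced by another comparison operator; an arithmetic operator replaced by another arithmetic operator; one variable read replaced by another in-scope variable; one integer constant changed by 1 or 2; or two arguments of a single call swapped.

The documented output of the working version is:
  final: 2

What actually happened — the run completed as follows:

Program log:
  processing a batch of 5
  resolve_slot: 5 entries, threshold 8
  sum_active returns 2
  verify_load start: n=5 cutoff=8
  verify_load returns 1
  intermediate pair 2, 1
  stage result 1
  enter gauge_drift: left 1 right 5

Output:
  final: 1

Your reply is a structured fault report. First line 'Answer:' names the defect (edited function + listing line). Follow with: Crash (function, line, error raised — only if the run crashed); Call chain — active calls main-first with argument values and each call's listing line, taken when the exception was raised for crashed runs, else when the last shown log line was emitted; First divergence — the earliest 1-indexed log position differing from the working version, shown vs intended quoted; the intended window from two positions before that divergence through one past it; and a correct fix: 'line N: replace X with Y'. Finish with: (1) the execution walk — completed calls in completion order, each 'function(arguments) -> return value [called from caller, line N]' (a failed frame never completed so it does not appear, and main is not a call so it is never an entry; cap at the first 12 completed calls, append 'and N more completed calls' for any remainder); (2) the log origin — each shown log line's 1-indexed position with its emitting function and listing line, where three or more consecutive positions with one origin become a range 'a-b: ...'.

Answer: the defect is in resolve_slot at line 30.
Core observation: The earliest visible damage is log position 7 — 'stage result 1' rather than the intended 'stage result 2'.
Call chain: main -> gauge_drift(1, 5) (called at line 44).
First divergence: position 7 — the shown line 'stage result 1' should read 'stage result 2'.
Intended log window:
  5: verify_load returns 1
  6: intermediate pair 2, 1
  7: stage result 2
  8: enter gauge_drift: left 2 right 5
Execution walk:
  sum_active([11, 7, 7, 8, 4]) -> 2  [called from resolve_slot, line 26]
  verify_load([11, 7, 7, 8, 4], 8) -> 1  [called from resolve_slot, line 27]
  resolve_slot([11, 7, 7, 8, 4], 8) -> 1  [called from main, line 42]
  gauge_drift(1, 5) -> 1  [called from main, line 44]
Log line origins:
  1 — main, line 41
  2 — resolve_slot, line 25
  3 — sum_active, line 6
  4 — verify_load, line 10
  5 — verify_load, line 15
  6 — resolve_slot, line 28
  7 — main, line 43
  8 — gauge_drift, line 33
A correct fix: line 30: replace `floor // floor` with `pos // floor`.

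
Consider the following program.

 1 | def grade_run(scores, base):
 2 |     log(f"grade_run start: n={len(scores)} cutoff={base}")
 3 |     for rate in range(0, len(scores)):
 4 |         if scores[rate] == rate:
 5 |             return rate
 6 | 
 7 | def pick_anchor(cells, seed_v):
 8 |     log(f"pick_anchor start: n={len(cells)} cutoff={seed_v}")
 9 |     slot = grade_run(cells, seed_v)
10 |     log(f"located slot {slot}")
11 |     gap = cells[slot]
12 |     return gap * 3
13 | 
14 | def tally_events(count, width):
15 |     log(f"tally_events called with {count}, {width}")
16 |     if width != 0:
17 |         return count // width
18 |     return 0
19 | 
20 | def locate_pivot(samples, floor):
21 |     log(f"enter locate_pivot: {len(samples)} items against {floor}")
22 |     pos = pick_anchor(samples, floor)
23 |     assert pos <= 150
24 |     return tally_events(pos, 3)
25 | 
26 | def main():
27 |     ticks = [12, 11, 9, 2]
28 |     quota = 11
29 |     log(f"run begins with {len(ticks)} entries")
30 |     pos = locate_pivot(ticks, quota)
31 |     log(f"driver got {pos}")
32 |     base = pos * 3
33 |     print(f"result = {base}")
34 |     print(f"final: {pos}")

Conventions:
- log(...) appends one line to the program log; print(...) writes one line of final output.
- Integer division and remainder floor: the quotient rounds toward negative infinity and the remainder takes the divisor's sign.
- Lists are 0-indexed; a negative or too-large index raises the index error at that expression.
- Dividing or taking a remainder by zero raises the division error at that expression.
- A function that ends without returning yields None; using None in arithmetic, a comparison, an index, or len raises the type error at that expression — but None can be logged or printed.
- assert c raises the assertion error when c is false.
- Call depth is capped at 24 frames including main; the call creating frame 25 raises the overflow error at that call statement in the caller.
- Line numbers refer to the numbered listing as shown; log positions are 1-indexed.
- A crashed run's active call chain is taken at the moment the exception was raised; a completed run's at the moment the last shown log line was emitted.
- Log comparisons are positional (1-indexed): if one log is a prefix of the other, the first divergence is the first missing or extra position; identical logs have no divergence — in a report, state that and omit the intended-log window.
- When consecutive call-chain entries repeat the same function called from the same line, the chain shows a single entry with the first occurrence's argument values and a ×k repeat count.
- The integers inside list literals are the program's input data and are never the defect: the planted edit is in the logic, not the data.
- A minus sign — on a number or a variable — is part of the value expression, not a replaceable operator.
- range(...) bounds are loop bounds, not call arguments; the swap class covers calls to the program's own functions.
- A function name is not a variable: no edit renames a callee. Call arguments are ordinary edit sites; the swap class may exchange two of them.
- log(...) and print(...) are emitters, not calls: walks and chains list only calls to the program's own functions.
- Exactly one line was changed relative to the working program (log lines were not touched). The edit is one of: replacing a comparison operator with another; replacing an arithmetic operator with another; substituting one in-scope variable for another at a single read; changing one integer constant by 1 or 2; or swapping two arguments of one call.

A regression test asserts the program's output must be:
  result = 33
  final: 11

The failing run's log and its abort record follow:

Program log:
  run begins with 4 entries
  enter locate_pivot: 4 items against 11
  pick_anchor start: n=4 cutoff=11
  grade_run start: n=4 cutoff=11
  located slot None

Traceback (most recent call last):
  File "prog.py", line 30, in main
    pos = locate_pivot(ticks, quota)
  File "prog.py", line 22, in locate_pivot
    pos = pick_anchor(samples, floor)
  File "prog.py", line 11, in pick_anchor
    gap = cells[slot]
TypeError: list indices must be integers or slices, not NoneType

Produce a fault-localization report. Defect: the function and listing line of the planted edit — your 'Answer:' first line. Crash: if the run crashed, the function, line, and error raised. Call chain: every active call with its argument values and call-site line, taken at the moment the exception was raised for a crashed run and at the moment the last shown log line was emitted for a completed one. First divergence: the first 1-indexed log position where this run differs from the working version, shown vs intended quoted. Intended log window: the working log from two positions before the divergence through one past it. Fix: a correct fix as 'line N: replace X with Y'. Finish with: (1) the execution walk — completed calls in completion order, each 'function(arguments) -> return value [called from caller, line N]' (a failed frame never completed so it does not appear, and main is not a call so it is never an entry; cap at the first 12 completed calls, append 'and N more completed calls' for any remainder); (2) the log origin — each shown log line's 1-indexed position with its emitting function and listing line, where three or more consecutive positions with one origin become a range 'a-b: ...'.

Answer: the defect is in grade_run at line 4.
The tell: The log first diverges at position 5: the faulty run prints 'located slot None' where the working version prints 'located slot 1'.
Crash: pick_anchor, line 11, TypeError.
Call chain: main -> locate_pivot([12, 11, 9, 2], 11) (called at line 30) -> pick_anchor([12, 11, 9, 2], 11) (called at line 22).
First divergence: at position 5 the run shows 'located slot None' where the working version logs 'located slot 1'.
Intended log window:
  3: pick_anchor start: n=4 cutoff=11
  4: grade_run start: n=4 cutoff=11
  5: located slot 1
  6: tally_events called with 33, 3
Execution walk:
  grade_run([12, 11, 9, 2], 11) -> None  [called from pick_anchor, line 9]
Log line origins:
  1: logged in main at line 29
  2: logged in locate_pivot at line 21
  3: logged in pick_anchor at line 8
  4: logged in grade_run at line 2
  5: logged in pick_anchor at line 10
A correct fix: line 4: replace `scores[rate] == rate` with `scores[rate] == base`.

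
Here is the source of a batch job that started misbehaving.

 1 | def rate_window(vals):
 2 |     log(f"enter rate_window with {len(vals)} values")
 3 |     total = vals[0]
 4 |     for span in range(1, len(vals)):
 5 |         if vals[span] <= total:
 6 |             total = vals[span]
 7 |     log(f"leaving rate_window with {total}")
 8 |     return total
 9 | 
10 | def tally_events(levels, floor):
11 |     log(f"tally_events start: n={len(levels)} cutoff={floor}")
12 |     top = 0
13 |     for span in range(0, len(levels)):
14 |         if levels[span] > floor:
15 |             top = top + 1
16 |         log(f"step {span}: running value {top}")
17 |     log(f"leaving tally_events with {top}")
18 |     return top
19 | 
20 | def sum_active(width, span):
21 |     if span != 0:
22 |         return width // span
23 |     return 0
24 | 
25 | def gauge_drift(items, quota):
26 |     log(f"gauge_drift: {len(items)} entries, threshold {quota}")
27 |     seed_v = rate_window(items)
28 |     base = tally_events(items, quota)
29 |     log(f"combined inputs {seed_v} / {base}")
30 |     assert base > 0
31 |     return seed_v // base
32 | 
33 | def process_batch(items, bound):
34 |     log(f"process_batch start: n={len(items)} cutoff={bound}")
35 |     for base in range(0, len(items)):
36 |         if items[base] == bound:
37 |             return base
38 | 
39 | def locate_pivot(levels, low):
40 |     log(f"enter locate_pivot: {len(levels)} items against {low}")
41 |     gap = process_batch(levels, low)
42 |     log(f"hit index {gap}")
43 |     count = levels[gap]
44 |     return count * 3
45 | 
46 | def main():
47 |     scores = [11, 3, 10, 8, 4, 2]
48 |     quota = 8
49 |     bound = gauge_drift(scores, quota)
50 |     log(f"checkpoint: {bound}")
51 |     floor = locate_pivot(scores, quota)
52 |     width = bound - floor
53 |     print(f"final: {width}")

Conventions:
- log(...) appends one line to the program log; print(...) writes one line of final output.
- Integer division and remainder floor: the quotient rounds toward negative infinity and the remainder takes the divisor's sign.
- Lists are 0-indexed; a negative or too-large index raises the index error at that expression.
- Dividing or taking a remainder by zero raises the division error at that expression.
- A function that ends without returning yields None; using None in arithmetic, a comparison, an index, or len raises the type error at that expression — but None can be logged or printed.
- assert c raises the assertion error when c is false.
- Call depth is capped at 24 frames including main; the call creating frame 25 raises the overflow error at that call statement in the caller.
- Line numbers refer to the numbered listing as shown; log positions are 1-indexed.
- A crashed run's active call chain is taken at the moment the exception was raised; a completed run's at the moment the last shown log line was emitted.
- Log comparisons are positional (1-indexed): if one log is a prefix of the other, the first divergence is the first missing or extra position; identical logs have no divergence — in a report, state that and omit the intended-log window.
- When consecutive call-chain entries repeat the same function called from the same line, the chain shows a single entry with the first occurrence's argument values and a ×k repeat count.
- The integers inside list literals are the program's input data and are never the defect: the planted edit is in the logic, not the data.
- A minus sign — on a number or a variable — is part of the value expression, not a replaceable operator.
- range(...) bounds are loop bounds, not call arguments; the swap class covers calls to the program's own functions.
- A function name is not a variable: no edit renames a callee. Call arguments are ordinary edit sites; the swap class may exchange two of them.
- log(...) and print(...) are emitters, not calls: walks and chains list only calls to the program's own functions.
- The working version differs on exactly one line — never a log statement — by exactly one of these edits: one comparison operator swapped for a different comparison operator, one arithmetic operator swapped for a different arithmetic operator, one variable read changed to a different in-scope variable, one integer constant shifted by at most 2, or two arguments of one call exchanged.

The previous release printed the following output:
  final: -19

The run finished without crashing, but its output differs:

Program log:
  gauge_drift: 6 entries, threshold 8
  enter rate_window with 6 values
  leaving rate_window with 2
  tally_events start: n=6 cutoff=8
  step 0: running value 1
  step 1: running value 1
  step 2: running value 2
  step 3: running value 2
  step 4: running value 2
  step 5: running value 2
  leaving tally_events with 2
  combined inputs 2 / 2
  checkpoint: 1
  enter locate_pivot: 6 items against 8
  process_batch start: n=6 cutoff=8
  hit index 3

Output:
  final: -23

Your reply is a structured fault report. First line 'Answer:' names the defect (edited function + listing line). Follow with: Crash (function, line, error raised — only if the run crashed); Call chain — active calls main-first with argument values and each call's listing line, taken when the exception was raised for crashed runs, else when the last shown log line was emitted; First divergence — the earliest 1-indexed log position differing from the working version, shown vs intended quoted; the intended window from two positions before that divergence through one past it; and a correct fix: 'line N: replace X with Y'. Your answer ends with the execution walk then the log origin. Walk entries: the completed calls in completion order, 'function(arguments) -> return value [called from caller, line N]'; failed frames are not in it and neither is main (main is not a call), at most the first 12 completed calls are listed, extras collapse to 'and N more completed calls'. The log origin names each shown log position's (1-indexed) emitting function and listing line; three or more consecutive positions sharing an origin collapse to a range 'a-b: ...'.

Answer: the defect is in rate_window at line 5.
Key fact: The earliest visible damage is log position 3 — 'leaving rate_window with 2' rather than the intended 'leaving rate_window with 11'.
Call chain: main -> locate_pivot([11, 3, 10, 8, 4, 2], 8) (called at line 51).
First divergence: position 3 — the shown line 'leaving rate_window with 2' should read 'leaving rate_window with 11'.
Intended log window:
  1: gauge_drift: 6 entries, threshold 8
  2: enter rate_window with 6 values
  3: leaving rate_window with 11
  4: tally_events start: n=6 cutoff=8
Execution walk:
  rate_window([11, 3, 10, 8, 4, 2]) -> 2  [called from gauge_drift, line 27]
  tally_events([11, 3, 10, 8, 4, 2], 8) -> 2  [called from gauge_drift, line 28]
  gauge_drift([11, 3, 10, 8, 4, 2], 8) -> 1  [called from main, line 49]
  process_batch([11, 3, 10, 8, 4, 2], 8) -> 3  [called from locate_pivot, line 41]
  locate_pivot([11, 3, 10, 8, 4, 2], 8) -> 24  [called from main, line 51]
Log origins:
  1 — gauge_drift, line 26
  2 — rate_window, line 2
  3 — rate_window, line 7
  4 — tally_events, line 11
  5-10 — tally_events, line 16
  11 — tally_events, line 17
  12 — gauge_drift, line 29
  13 — main, line 50
  14 — locate_pivot, line 40
  15 — process_batch, line 34
  16 — locate_pivot, line 42
A correct fix: line 5: replace `<=` with `>`.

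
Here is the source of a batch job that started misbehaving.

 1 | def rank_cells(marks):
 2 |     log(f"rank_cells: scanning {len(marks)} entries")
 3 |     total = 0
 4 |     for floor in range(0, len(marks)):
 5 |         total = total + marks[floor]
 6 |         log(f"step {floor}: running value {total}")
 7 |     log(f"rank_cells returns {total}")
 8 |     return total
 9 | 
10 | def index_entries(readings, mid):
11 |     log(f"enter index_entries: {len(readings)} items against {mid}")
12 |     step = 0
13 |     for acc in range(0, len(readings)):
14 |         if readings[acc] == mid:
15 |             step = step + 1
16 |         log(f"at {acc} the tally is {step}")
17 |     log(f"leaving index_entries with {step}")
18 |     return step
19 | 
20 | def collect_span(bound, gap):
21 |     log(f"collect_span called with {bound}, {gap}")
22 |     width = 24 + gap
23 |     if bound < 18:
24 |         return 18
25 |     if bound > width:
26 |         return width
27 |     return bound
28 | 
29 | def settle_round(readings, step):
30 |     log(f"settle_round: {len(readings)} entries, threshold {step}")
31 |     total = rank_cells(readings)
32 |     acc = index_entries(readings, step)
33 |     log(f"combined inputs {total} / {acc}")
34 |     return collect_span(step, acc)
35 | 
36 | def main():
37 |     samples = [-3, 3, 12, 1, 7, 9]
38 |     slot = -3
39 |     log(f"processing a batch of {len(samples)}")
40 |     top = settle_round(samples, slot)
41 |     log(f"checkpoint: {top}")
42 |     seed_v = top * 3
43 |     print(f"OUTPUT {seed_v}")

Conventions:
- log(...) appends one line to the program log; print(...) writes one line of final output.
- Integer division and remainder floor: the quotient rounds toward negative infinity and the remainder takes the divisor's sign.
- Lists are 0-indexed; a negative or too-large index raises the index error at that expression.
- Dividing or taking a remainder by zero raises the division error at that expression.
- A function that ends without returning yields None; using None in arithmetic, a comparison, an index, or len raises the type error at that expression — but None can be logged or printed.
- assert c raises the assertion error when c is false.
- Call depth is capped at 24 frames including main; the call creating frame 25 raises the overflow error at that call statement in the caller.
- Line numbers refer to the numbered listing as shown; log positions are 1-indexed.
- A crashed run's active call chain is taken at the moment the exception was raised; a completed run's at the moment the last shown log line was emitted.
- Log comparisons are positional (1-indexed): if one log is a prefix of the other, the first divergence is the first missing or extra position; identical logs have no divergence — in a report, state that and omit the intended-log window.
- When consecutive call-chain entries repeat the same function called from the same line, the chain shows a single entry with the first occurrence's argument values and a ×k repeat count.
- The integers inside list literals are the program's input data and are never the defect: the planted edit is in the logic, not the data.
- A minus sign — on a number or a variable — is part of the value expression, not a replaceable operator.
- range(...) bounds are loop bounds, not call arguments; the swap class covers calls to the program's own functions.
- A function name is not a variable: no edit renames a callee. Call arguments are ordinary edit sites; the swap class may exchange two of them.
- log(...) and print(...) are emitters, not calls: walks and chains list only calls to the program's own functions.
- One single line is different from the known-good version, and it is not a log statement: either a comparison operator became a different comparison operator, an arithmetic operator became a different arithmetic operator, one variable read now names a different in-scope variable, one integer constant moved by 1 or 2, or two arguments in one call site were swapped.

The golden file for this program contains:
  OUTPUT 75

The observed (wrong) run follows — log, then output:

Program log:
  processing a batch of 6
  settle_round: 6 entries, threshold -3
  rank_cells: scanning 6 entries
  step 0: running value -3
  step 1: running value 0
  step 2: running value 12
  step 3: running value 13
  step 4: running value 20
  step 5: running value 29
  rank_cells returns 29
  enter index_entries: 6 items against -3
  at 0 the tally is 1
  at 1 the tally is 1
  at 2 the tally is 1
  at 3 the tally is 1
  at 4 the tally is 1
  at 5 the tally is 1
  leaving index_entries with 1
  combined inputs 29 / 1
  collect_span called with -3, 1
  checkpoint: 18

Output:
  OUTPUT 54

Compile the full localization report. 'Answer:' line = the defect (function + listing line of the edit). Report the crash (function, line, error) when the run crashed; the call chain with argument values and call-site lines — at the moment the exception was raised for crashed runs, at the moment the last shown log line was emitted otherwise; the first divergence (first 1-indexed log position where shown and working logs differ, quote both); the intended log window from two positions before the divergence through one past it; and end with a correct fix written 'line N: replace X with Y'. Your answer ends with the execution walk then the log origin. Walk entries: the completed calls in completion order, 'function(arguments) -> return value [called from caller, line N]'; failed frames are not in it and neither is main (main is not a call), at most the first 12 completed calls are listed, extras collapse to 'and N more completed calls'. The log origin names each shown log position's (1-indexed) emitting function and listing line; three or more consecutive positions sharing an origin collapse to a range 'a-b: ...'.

Answer: the defect is in settle_round at line 34.
Key fact: Everything matches until log position 20, which reads 'collect_span called with -3, 1' in place of 'collect_span called with 29, 1'.
Call chain: main.
First divergence: position 20; shown 'collect_span called with -3, 1' vs intended 'collect_span called with 29, 1'.
Intended log window:
  18: leaving index_entries with 1
  19: combined inputs 29 / 1
  20: collect_span called with 29, 1
  21: checkpoint: 25
Execution walk:
  rank_cells([-3, 3, 12, 1, 7, 9]) -> 29  [called from settle_round, line 31]
  index_entries([-3, 3, 12, 1, 7, 9], -3) -> 1  [called from settle_round, line 32]
  collect_span(-3, 1) -> 18  [called from settle_round, line 34]
  settle_round([-3, 3, 12, 1, 7, 9], -3) -> 18  [called from main, line 40]
Log origins:
  1: from main, line 39
  2: from settle_round, line 30
  3: from rank_cells, line 2
  4-9: from rank_cells, line 6
  10: from rank_cells, line 7
  11: from index_entries, line 11
  12-17: from index_entries, line 16
  18: from index_entries, line 17
  19: from settle_round, line 33
  20: from collect_span, line 21
  21: from main, line 41
A correct fix: line 34: replace `step` with `total`.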